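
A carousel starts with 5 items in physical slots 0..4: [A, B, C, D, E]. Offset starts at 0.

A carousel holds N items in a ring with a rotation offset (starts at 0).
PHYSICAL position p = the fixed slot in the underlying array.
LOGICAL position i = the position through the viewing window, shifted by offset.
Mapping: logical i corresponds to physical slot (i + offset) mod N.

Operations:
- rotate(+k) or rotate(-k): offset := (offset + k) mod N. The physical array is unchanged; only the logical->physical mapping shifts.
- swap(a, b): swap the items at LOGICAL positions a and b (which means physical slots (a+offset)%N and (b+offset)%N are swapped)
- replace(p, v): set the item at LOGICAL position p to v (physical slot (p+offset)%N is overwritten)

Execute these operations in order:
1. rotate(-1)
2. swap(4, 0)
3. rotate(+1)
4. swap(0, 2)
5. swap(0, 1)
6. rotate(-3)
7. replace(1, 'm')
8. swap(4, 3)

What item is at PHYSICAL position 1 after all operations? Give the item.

After op 1 (rotate(-1)): offset=4, physical=[A,B,C,D,E], logical=[E,A,B,C,D]
After op 2 (swap(4, 0)): offset=4, physical=[A,B,C,E,D], logical=[D,A,B,C,E]
After op 3 (rotate(+1)): offset=0, physical=[A,B,C,E,D], logical=[A,B,C,E,D]
After op 4 (swap(0, 2)): offset=0, physical=[C,B,A,E,D], logical=[C,B,A,E,D]
After op 5 (swap(0, 1)): offset=0, physical=[B,C,A,E,D], logical=[B,C,A,E,D]
After op 6 (rotate(-3)): offset=2, physical=[B,C,A,E,D], logical=[A,E,D,B,C]
After op 7 (replace(1, 'm')): offset=2, physical=[B,C,A,m,D], logical=[A,m,D,B,C]
After op 8 (swap(4, 3)): offset=2, physical=[C,B,A,m,D], logical=[A,m,D,C,B]

Answer: B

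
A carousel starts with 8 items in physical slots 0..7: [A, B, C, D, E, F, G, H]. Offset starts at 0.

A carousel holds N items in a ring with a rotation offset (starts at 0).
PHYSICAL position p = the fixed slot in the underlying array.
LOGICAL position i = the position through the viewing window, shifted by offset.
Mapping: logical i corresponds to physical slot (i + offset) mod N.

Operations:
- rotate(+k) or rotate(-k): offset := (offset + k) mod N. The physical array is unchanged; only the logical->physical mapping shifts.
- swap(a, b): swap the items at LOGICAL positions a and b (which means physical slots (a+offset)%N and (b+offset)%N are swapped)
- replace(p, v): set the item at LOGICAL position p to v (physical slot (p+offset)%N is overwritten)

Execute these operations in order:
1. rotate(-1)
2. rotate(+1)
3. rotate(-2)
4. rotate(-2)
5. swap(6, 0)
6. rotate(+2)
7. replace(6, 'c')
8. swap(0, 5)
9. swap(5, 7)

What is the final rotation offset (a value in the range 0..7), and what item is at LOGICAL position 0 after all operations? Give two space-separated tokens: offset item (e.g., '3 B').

After op 1 (rotate(-1)): offset=7, physical=[A,B,C,D,E,F,G,H], logical=[H,A,B,C,D,E,F,G]
After op 2 (rotate(+1)): offset=0, physical=[A,B,C,D,E,F,G,H], logical=[A,B,C,D,E,F,G,H]
After op 3 (rotate(-2)): offset=6, physical=[A,B,C,D,E,F,G,H], logical=[G,H,A,B,C,D,E,F]
After op 4 (rotate(-2)): offset=4, physical=[A,B,C,D,E,F,G,H], logical=[E,F,G,H,A,B,C,D]
After op 5 (swap(6, 0)): offset=4, physical=[A,B,E,D,C,F,G,H], logical=[C,F,G,H,A,B,E,D]
After op 6 (rotate(+2)): offset=6, physical=[A,B,E,D,C,F,G,H], logical=[G,H,A,B,E,D,C,F]
After op 7 (replace(6, 'c')): offset=6, physical=[A,B,E,D,c,F,G,H], logical=[G,H,A,B,E,D,c,F]
After op 8 (swap(0, 5)): offset=6, physical=[A,B,E,G,c,F,D,H], logical=[D,H,A,B,E,G,c,F]
After op 9 (swap(5, 7)): offset=6, physical=[A,B,E,F,c,G,D,H], logical=[D,H,A,B,E,F,c,G]

Answer: 6 D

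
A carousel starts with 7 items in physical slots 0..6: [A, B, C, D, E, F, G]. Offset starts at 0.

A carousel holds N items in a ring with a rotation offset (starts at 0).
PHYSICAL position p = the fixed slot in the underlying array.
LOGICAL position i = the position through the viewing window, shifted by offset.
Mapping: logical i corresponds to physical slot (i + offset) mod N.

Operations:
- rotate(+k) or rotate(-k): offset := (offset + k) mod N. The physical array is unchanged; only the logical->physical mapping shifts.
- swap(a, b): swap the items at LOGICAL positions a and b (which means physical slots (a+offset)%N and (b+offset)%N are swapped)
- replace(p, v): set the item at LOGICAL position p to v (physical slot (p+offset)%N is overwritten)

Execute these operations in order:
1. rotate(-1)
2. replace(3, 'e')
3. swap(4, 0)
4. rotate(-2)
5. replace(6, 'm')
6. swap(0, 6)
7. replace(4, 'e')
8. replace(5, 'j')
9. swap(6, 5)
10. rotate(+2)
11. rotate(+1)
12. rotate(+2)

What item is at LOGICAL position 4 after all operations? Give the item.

After op 1 (rotate(-1)): offset=6, physical=[A,B,C,D,E,F,G], logical=[G,A,B,C,D,E,F]
After op 2 (replace(3, 'e')): offset=6, physical=[A,B,e,D,E,F,G], logical=[G,A,B,e,D,E,F]
After op 3 (swap(4, 0)): offset=6, physical=[A,B,e,G,E,F,D], logical=[D,A,B,e,G,E,F]
After op 4 (rotate(-2)): offset=4, physical=[A,B,e,G,E,F,D], logical=[E,F,D,A,B,e,G]
After op 5 (replace(6, 'm')): offset=4, physical=[A,B,e,m,E,F,D], logical=[E,F,D,A,B,e,m]
After op 6 (swap(0, 6)): offset=4, physical=[A,B,e,E,m,F,D], logical=[m,F,D,A,B,e,E]
After op 7 (replace(4, 'e')): offset=4, physical=[A,e,e,E,m,F,D], logical=[m,F,D,A,e,e,E]
After op 8 (replace(5, 'j')): offset=4, physical=[A,e,j,E,m,F,D], logical=[m,F,D,A,e,j,E]
After op 9 (swap(6, 5)): offset=4, physical=[A,e,E,j,m,F,D], logical=[m,F,D,A,e,E,j]
After op 10 (rotate(+2)): offset=6, physical=[A,e,E,j,m,F,D], logical=[D,A,e,E,j,m,F]
After op 11 (rotate(+1)): offset=0, physical=[A,e,E,j,m,F,D], logical=[A,e,E,j,m,F,D]
After op 12 (rotate(+2)): offset=2, physical=[A,e,E,j,m,F,D], logical=[E,j,m,F,D,A,e]

Answer: D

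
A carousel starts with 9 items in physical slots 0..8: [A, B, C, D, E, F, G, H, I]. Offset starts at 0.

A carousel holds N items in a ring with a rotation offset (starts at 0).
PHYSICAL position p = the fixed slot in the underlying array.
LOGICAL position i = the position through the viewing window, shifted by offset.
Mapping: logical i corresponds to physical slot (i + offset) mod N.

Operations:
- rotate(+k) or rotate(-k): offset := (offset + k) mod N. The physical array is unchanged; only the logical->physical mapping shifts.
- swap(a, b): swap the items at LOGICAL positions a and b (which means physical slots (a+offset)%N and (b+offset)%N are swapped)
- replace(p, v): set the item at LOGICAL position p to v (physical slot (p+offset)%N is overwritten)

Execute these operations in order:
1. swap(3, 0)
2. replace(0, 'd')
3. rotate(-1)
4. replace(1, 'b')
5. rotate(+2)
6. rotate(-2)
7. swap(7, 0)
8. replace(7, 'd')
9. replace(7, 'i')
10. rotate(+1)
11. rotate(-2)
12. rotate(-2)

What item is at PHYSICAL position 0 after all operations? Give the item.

Answer: b

Derivation:
After op 1 (swap(3, 0)): offset=0, physical=[D,B,C,A,E,F,G,H,I], logical=[D,B,C,A,E,F,G,H,I]
After op 2 (replace(0, 'd')): offset=0, physical=[d,B,C,A,E,F,G,H,I], logical=[d,B,C,A,E,F,G,H,I]
After op 3 (rotate(-1)): offset=8, physical=[d,B,C,A,E,F,G,H,I], logical=[I,d,B,C,A,E,F,G,H]
After op 4 (replace(1, 'b')): offset=8, physical=[b,B,C,A,E,F,G,H,I], logical=[I,b,B,C,A,E,F,G,H]
After op 5 (rotate(+2)): offset=1, physical=[b,B,C,A,E,F,G,H,I], logical=[B,C,A,E,F,G,H,I,b]
After op 6 (rotate(-2)): offset=8, physical=[b,B,C,A,E,F,G,H,I], logical=[I,b,B,C,A,E,F,G,H]
After op 7 (swap(7, 0)): offset=8, physical=[b,B,C,A,E,F,I,H,G], logical=[G,b,B,C,A,E,F,I,H]
After op 8 (replace(7, 'd')): offset=8, physical=[b,B,C,A,E,F,d,H,G], logical=[G,b,B,C,A,E,F,d,H]
After op 9 (replace(7, 'i')): offset=8, physical=[b,B,C,A,E,F,i,H,G], logical=[G,b,B,C,A,E,F,i,H]
After op 10 (rotate(+1)): offset=0, physical=[b,B,C,A,E,F,i,H,G], logical=[b,B,C,A,E,F,i,H,G]
After op 11 (rotate(-2)): offset=7, physical=[b,B,C,A,E,F,i,H,G], logical=[H,G,b,B,C,A,E,F,i]
After op 12 (rotate(-2)): offset=5, physical=[b,B,C,A,E,F,i,H,G], logical=[F,i,H,G,b,B,C,A,E]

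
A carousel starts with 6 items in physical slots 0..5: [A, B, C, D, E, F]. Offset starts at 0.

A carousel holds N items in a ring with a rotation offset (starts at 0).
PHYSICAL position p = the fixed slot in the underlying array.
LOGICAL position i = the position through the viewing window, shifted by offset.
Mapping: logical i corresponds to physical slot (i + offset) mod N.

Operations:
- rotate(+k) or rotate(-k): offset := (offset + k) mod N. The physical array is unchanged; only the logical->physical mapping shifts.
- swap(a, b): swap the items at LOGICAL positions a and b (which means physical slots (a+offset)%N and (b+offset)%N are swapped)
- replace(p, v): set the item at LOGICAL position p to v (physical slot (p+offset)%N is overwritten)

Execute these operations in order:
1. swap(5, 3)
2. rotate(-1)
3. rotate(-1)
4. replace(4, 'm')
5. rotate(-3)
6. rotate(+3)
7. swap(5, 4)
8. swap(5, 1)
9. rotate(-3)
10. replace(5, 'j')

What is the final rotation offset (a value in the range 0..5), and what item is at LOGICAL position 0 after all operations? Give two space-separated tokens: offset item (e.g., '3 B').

Answer: 1 B

Derivation:
After op 1 (swap(5, 3)): offset=0, physical=[A,B,C,F,E,D], logical=[A,B,C,F,E,D]
After op 2 (rotate(-1)): offset=5, physical=[A,B,C,F,E,D], logical=[D,A,B,C,F,E]
After op 3 (rotate(-1)): offset=4, physical=[A,B,C,F,E,D], logical=[E,D,A,B,C,F]
After op 4 (replace(4, 'm')): offset=4, physical=[A,B,m,F,E,D], logical=[E,D,A,B,m,F]
After op 5 (rotate(-3)): offset=1, physical=[A,B,m,F,E,D], logical=[B,m,F,E,D,A]
After op 6 (rotate(+3)): offset=4, physical=[A,B,m,F,E,D], logical=[E,D,A,B,m,F]
After op 7 (swap(5, 4)): offset=4, physical=[A,B,F,m,E,D], logical=[E,D,A,B,F,m]
After op 8 (swap(5, 1)): offset=4, physical=[A,B,F,D,E,m], logical=[E,m,A,B,F,D]
After op 9 (rotate(-3)): offset=1, physical=[A,B,F,D,E,m], logical=[B,F,D,E,m,A]
After op 10 (replace(5, 'j')): offset=1, physical=[j,B,F,D,E,m], logical=[B,F,D,E,m,j]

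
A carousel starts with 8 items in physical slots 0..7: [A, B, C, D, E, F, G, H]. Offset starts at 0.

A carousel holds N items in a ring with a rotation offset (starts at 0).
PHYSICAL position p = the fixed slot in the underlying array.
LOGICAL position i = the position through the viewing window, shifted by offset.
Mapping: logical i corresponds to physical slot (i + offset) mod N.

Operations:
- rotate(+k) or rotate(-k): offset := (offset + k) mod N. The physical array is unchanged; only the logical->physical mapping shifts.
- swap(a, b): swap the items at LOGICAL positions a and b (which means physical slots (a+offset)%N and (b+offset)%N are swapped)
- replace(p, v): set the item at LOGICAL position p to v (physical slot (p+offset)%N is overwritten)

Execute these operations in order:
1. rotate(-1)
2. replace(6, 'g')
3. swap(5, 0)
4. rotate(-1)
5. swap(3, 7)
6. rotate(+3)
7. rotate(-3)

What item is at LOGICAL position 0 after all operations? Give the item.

Answer: G

Derivation:
After op 1 (rotate(-1)): offset=7, physical=[A,B,C,D,E,F,G,H], logical=[H,A,B,C,D,E,F,G]
After op 2 (replace(6, 'g')): offset=7, physical=[A,B,C,D,E,g,G,H], logical=[H,A,B,C,D,E,g,G]
After op 3 (swap(5, 0)): offset=7, physical=[A,B,C,D,H,g,G,E], logical=[E,A,B,C,D,H,g,G]
After op 4 (rotate(-1)): offset=6, physical=[A,B,C,D,H,g,G,E], logical=[G,E,A,B,C,D,H,g]
After op 5 (swap(3, 7)): offset=6, physical=[A,g,C,D,H,B,G,E], logical=[G,E,A,g,C,D,H,B]
After op 6 (rotate(+3)): offset=1, physical=[A,g,C,D,H,B,G,E], logical=[g,C,D,H,B,G,E,A]
After op 7 (rotate(-3)): offset=6, physical=[A,g,C,D,H,B,G,E], logical=[G,E,A,g,C,D,H,B]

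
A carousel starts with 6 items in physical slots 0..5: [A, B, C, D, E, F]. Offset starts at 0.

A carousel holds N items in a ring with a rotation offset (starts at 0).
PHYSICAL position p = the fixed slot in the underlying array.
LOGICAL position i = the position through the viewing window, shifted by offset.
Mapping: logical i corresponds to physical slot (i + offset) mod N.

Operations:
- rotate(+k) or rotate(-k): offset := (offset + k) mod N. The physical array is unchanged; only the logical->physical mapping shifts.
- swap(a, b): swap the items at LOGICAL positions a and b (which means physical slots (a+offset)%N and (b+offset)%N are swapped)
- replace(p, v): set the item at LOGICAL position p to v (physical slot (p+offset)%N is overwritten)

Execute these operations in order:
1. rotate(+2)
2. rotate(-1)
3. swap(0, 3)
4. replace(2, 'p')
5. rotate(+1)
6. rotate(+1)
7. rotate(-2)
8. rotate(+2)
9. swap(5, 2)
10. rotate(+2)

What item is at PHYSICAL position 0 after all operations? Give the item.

After op 1 (rotate(+2)): offset=2, physical=[A,B,C,D,E,F], logical=[C,D,E,F,A,B]
After op 2 (rotate(-1)): offset=1, physical=[A,B,C,D,E,F], logical=[B,C,D,E,F,A]
After op 3 (swap(0, 3)): offset=1, physical=[A,E,C,D,B,F], logical=[E,C,D,B,F,A]
After op 4 (replace(2, 'p')): offset=1, physical=[A,E,C,p,B,F], logical=[E,C,p,B,F,A]
After op 5 (rotate(+1)): offset=2, physical=[A,E,C,p,B,F], logical=[C,p,B,F,A,E]
After op 6 (rotate(+1)): offset=3, physical=[A,E,C,p,B,F], logical=[p,B,F,A,E,C]
After op 7 (rotate(-2)): offset=1, physical=[A,E,C,p,B,F], logical=[E,C,p,B,F,A]
After op 8 (rotate(+2)): offset=3, physical=[A,E,C,p,B,F], logical=[p,B,F,A,E,C]
After op 9 (swap(5, 2)): offset=3, physical=[A,E,F,p,B,C], logical=[p,B,C,A,E,F]
After op 10 (rotate(+2)): offset=5, physical=[A,E,F,p,B,C], logical=[C,A,E,F,p,B]

Answer: A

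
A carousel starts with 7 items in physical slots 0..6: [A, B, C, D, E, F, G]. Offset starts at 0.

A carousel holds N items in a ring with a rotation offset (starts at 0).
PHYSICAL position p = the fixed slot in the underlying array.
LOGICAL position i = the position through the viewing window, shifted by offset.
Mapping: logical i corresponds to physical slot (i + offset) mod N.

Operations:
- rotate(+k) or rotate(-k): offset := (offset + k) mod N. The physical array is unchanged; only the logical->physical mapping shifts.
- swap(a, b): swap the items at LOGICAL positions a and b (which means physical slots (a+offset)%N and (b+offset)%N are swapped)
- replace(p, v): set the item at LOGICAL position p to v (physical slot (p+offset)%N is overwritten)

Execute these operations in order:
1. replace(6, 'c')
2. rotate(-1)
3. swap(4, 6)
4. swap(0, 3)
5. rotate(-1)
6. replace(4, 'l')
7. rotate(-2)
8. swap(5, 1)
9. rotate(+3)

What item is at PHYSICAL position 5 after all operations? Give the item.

Answer: D

Derivation:
After op 1 (replace(6, 'c')): offset=0, physical=[A,B,C,D,E,F,c], logical=[A,B,C,D,E,F,c]
After op 2 (rotate(-1)): offset=6, physical=[A,B,C,D,E,F,c], logical=[c,A,B,C,D,E,F]
After op 3 (swap(4, 6)): offset=6, physical=[A,B,C,F,E,D,c], logical=[c,A,B,C,F,E,D]
After op 4 (swap(0, 3)): offset=6, physical=[A,B,c,F,E,D,C], logical=[C,A,B,c,F,E,D]
After op 5 (rotate(-1)): offset=5, physical=[A,B,c,F,E,D,C], logical=[D,C,A,B,c,F,E]
After op 6 (replace(4, 'l')): offset=5, physical=[A,B,l,F,E,D,C], logical=[D,C,A,B,l,F,E]
After op 7 (rotate(-2)): offset=3, physical=[A,B,l,F,E,D,C], logical=[F,E,D,C,A,B,l]
After op 8 (swap(5, 1)): offset=3, physical=[A,E,l,F,B,D,C], logical=[F,B,D,C,A,E,l]
After op 9 (rotate(+3)): offset=6, physical=[A,E,l,F,B,D,C], logical=[C,A,E,l,F,B,D]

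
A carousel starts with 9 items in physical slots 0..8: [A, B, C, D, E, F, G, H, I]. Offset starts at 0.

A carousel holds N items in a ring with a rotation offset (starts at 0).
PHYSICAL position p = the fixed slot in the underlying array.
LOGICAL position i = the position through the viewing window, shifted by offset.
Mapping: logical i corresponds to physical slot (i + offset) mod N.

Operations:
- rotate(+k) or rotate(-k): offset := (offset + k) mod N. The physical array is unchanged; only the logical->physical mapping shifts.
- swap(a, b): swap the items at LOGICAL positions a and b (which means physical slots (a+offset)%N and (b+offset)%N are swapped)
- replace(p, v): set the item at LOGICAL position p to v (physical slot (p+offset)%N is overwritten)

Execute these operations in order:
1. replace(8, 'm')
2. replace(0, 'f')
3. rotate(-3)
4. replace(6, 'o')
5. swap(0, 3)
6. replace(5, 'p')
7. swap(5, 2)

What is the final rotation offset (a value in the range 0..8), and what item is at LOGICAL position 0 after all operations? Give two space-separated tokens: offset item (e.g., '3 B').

After op 1 (replace(8, 'm')): offset=0, physical=[A,B,C,D,E,F,G,H,m], logical=[A,B,C,D,E,F,G,H,m]
After op 2 (replace(0, 'f')): offset=0, physical=[f,B,C,D,E,F,G,H,m], logical=[f,B,C,D,E,F,G,H,m]
After op 3 (rotate(-3)): offset=6, physical=[f,B,C,D,E,F,G,H,m], logical=[G,H,m,f,B,C,D,E,F]
After op 4 (replace(6, 'o')): offset=6, physical=[f,B,C,o,E,F,G,H,m], logical=[G,H,m,f,B,C,o,E,F]
After op 5 (swap(0, 3)): offset=6, physical=[G,B,C,o,E,F,f,H,m], logical=[f,H,m,G,B,C,o,E,F]
After op 6 (replace(5, 'p')): offset=6, physical=[G,B,p,o,E,F,f,H,m], logical=[f,H,m,G,B,p,o,E,F]
After op 7 (swap(5, 2)): offset=6, physical=[G,B,m,o,E,F,f,H,p], logical=[f,H,p,G,B,m,o,E,F]

Answer: 6 f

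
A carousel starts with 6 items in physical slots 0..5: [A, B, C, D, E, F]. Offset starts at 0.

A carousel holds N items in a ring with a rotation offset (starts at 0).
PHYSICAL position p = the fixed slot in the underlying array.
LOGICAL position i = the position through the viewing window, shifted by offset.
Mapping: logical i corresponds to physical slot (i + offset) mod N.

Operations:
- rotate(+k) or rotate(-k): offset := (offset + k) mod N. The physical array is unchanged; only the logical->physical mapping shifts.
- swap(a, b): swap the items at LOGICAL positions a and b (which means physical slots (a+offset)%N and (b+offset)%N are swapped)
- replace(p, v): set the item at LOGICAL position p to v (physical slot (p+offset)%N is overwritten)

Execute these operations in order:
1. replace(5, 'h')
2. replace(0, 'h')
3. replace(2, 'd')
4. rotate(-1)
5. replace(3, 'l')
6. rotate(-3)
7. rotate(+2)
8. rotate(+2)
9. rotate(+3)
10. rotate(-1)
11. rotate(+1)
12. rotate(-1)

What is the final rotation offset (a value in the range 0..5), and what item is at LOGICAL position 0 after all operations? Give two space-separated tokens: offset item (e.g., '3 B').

Answer: 2 l

Derivation:
After op 1 (replace(5, 'h')): offset=0, physical=[A,B,C,D,E,h], logical=[A,B,C,D,E,h]
After op 2 (replace(0, 'h')): offset=0, physical=[h,B,C,D,E,h], logical=[h,B,C,D,E,h]
After op 3 (replace(2, 'd')): offset=0, physical=[h,B,d,D,E,h], logical=[h,B,d,D,E,h]
After op 4 (rotate(-1)): offset=5, physical=[h,B,d,D,E,h], logical=[h,h,B,d,D,E]
After op 5 (replace(3, 'l')): offset=5, physical=[h,B,l,D,E,h], logical=[h,h,B,l,D,E]
After op 6 (rotate(-3)): offset=2, physical=[h,B,l,D,E,h], logical=[l,D,E,h,h,B]
After op 7 (rotate(+2)): offset=4, physical=[h,B,l,D,E,h], logical=[E,h,h,B,l,D]
After op 8 (rotate(+2)): offset=0, physical=[h,B,l,D,E,h], logical=[h,B,l,D,E,h]
After op 9 (rotate(+3)): offset=3, physical=[h,B,l,D,E,h], logical=[D,E,h,h,B,l]
After op 10 (rotate(-1)): offset=2, physical=[h,B,l,D,E,h], logical=[l,D,E,h,h,B]
After op 11 (rotate(+1)): offset=3, physical=[h,B,l,D,E,h], logical=[D,E,h,h,B,l]
After op 12 (rotate(-1)): offset=2, physical=[h,B,l,D,E,h], logical=[l,D,E,h,h,B]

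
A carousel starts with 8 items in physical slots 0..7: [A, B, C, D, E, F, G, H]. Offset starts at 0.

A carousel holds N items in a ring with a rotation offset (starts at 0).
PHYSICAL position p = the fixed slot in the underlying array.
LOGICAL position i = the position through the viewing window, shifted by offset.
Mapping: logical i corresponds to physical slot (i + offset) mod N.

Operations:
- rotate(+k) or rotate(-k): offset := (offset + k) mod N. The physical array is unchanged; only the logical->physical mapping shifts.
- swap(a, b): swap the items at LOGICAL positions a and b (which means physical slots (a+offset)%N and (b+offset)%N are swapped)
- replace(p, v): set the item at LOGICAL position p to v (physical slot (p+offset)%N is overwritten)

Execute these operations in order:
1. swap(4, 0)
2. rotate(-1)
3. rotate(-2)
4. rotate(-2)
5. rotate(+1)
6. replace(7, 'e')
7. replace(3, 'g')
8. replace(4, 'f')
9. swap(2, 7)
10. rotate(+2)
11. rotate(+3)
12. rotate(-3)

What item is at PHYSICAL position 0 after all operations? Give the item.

After op 1 (swap(4, 0)): offset=0, physical=[E,B,C,D,A,F,G,H], logical=[E,B,C,D,A,F,G,H]
After op 2 (rotate(-1)): offset=7, physical=[E,B,C,D,A,F,G,H], logical=[H,E,B,C,D,A,F,G]
After op 3 (rotate(-2)): offset=5, physical=[E,B,C,D,A,F,G,H], logical=[F,G,H,E,B,C,D,A]
After op 4 (rotate(-2)): offset=3, physical=[E,B,C,D,A,F,G,H], logical=[D,A,F,G,H,E,B,C]
After op 5 (rotate(+1)): offset=4, physical=[E,B,C,D,A,F,G,H], logical=[A,F,G,H,E,B,C,D]
After op 6 (replace(7, 'e')): offset=4, physical=[E,B,C,e,A,F,G,H], logical=[A,F,G,H,E,B,C,e]
After op 7 (replace(3, 'g')): offset=4, physical=[E,B,C,e,A,F,G,g], logical=[A,F,G,g,E,B,C,e]
After op 8 (replace(4, 'f')): offset=4, physical=[f,B,C,e,A,F,G,g], logical=[A,F,G,g,f,B,C,e]
After op 9 (swap(2, 7)): offset=4, physical=[f,B,C,G,A,F,e,g], logical=[A,F,e,g,f,B,C,G]
After op 10 (rotate(+2)): offset=6, physical=[f,B,C,G,A,F,e,g], logical=[e,g,f,B,C,G,A,F]
After op 11 (rotate(+3)): offset=1, physical=[f,B,C,G,A,F,e,g], logical=[B,C,G,A,F,e,g,f]
After op 12 (rotate(-3)): offset=6, physical=[f,B,C,G,A,F,e,g], logical=[e,g,f,B,C,G,A,F]

Answer: f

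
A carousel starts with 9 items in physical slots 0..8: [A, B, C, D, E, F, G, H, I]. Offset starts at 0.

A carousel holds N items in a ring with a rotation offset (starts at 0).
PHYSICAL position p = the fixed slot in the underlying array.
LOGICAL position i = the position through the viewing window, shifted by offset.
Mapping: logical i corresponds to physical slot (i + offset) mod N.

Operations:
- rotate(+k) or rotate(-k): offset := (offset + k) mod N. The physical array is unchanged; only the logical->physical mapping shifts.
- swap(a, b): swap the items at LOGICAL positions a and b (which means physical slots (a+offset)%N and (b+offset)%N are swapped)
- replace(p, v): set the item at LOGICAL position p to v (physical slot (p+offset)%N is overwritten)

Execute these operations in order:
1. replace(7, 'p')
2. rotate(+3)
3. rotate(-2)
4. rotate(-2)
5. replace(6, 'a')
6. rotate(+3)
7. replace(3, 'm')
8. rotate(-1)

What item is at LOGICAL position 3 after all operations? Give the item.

Answer: E

Derivation:
After op 1 (replace(7, 'p')): offset=0, physical=[A,B,C,D,E,F,G,p,I], logical=[A,B,C,D,E,F,G,p,I]
After op 2 (rotate(+3)): offset=3, physical=[A,B,C,D,E,F,G,p,I], logical=[D,E,F,G,p,I,A,B,C]
After op 3 (rotate(-2)): offset=1, physical=[A,B,C,D,E,F,G,p,I], logical=[B,C,D,E,F,G,p,I,A]
After op 4 (rotate(-2)): offset=8, physical=[A,B,C,D,E,F,G,p,I], logical=[I,A,B,C,D,E,F,G,p]
After op 5 (replace(6, 'a')): offset=8, physical=[A,B,C,D,E,a,G,p,I], logical=[I,A,B,C,D,E,a,G,p]
After op 6 (rotate(+3)): offset=2, physical=[A,B,C,D,E,a,G,p,I], logical=[C,D,E,a,G,p,I,A,B]
After op 7 (replace(3, 'm')): offset=2, physical=[A,B,C,D,E,m,G,p,I], logical=[C,D,E,m,G,p,I,A,B]
After op 8 (rotate(-1)): offset=1, physical=[A,B,C,D,E,m,G,p,I], logical=[B,C,D,E,m,G,p,I,A]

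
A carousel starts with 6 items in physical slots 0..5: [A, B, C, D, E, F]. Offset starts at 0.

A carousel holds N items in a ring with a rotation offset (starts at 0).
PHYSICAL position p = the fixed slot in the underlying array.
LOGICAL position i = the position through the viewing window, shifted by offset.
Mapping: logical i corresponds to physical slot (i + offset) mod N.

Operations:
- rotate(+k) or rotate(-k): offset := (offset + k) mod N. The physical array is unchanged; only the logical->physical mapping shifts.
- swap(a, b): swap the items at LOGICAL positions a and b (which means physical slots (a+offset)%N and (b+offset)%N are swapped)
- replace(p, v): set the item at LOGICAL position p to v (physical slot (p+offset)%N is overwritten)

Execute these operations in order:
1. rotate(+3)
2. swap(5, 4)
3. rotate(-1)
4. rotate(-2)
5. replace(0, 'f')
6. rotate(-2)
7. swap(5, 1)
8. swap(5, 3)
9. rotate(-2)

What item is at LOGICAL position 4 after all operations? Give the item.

Answer: f

Derivation:
After op 1 (rotate(+3)): offset=3, physical=[A,B,C,D,E,F], logical=[D,E,F,A,B,C]
After op 2 (swap(5, 4)): offset=3, physical=[A,C,B,D,E,F], logical=[D,E,F,A,C,B]
After op 3 (rotate(-1)): offset=2, physical=[A,C,B,D,E,F], logical=[B,D,E,F,A,C]
After op 4 (rotate(-2)): offset=0, physical=[A,C,B,D,E,F], logical=[A,C,B,D,E,F]
After op 5 (replace(0, 'f')): offset=0, physical=[f,C,B,D,E,F], logical=[f,C,B,D,E,F]
After op 6 (rotate(-2)): offset=4, physical=[f,C,B,D,E,F], logical=[E,F,f,C,B,D]
After op 7 (swap(5, 1)): offset=4, physical=[f,C,B,F,E,D], logical=[E,D,f,C,B,F]
After op 8 (swap(5, 3)): offset=4, physical=[f,F,B,C,E,D], logical=[E,D,f,F,B,C]
After op 9 (rotate(-2)): offset=2, physical=[f,F,B,C,E,D], logical=[B,C,E,D,f,F]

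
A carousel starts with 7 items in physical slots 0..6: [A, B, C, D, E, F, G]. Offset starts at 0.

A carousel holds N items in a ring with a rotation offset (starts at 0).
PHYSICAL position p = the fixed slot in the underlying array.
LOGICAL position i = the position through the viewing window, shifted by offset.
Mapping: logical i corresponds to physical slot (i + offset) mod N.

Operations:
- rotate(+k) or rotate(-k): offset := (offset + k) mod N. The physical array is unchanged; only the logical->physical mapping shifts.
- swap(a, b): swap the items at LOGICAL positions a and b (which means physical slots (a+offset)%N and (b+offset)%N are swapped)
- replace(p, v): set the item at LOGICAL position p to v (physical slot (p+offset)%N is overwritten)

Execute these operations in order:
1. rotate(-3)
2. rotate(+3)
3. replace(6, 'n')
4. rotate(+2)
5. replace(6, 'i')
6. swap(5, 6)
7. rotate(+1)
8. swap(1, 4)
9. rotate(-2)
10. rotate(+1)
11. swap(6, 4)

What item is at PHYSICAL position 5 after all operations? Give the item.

Answer: F

Derivation:
After op 1 (rotate(-3)): offset=4, physical=[A,B,C,D,E,F,G], logical=[E,F,G,A,B,C,D]
After op 2 (rotate(+3)): offset=0, physical=[A,B,C,D,E,F,G], logical=[A,B,C,D,E,F,G]
After op 3 (replace(6, 'n')): offset=0, physical=[A,B,C,D,E,F,n], logical=[A,B,C,D,E,F,n]
After op 4 (rotate(+2)): offset=2, physical=[A,B,C,D,E,F,n], logical=[C,D,E,F,n,A,B]
After op 5 (replace(6, 'i')): offset=2, physical=[A,i,C,D,E,F,n], logical=[C,D,E,F,n,A,i]
After op 6 (swap(5, 6)): offset=2, physical=[i,A,C,D,E,F,n], logical=[C,D,E,F,n,i,A]
After op 7 (rotate(+1)): offset=3, physical=[i,A,C,D,E,F,n], logical=[D,E,F,n,i,A,C]
After op 8 (swap(1, 4)): offset=3, physical=[E,A,C,D,i,F,n], logical=[D,i,F,n,E,A,C]
After op 9 (rotate(-2)): offset=1, physical=[E,A,C,D,i,F,n], logical=[A,C,D,i,F,n,E]
After op 10 (rotate(+1)): offset=2, physical=[E,A,C,D,i,F,n], logical=[C,D,i,F,n,E,A]
After op 11 (swap(6, 4)): offset=2, physical=[E,n,C,D,i,F,A], logical=[C,D,i,F,A,E,n]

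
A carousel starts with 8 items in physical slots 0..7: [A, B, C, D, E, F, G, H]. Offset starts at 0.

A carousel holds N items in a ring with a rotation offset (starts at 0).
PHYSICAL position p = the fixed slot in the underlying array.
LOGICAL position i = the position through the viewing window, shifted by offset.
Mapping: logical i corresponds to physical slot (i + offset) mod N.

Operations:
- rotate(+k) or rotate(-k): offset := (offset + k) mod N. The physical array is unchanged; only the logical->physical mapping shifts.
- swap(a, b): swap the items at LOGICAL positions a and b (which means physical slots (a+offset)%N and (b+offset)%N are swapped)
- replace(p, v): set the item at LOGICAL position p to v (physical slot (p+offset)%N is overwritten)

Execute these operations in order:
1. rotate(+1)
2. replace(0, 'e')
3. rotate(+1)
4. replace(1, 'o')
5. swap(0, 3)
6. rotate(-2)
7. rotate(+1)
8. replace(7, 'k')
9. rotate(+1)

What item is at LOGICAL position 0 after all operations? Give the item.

Answer: F

Derivation:
After op 1 (rotate(+1)): offset=1, physical=[A,B,C,D,E,F,G,H], logical=[B,C,D,E,F,G,H,A]
After op 2 (replace(0, 'e')): offset=1, physical=[A,e,C,D,E,F,G,H], logical=[e,C,D,E,F,G,H,A]
After op 3 (rotate(+1)): offset=2, physical=[A,e,C,D,E,F,G,H], logical=[C,D,E,F,G,H,A,e]
After op 4 (replace(1, 'o')): offset=2, physical=[A,e,C,o,E,F,G,H], logical=[C,o,E,F,G,H,A,e]
After op 5 (swap(0, 3)): offset=2, physical=[A,e,F,o,E,C,G,H], logical=[F,o,E,C,G,H,A,e]
After op 6 (rotate(-2)): offset=0, physical=[A,e,F,o,E,C,G,H], logical=[A,e,F,o,E,C,G,H]
After op 7 (rotate(+1)): offset=1, physical=[A,e,F,o,E,C,G,H], logical=[e,F,o,E,C,G,H,A]
After op 8 (replace(7, 'k')): offset=1, physical=[k,e,F,o,E,C,G,H], logical=[e,F,o,E,C,G,H,k]
After op 9 (rotate(+1)): offset=2, physical=[k,e,F,o,E,C,G,H], logical=[F,o,E,C,G,H,k,e]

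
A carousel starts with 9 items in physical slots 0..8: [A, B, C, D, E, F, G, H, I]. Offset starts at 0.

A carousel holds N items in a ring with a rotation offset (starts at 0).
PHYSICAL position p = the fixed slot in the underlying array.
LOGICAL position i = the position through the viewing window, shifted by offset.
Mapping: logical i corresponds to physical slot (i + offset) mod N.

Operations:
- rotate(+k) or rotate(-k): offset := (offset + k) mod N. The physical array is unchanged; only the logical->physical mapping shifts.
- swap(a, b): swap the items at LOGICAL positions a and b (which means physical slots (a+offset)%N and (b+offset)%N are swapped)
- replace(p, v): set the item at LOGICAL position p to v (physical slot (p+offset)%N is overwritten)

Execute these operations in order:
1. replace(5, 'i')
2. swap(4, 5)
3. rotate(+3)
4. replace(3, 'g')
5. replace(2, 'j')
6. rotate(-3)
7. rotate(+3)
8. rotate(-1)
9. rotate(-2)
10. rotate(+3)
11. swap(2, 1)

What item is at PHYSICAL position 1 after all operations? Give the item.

After op 1 (replace(5, 'i')): offset=0, physical=[A,B,C,D,E,i,G,H,I], logical=[A,B,C,D,E,i,G,H,I]
After op 2 (swap(4, 5)): offset=0, physical=[A,B,C,D,i,E,G,H,I], logical=[A,B,C,D,i,E,G,H,I]
After op 3 (rotate(+3)): offset=3, physical=[A,B,C,D,i,E,G,H,I], logical=[D,i,E,G,H,I,A,B,C]
After op 4 (replace(3, 'g')): offset=3, physical=[A,B,C,D,i,E,g,H,I], logical=[D,i,E,g,H,I,A,B,C]
After op 5 (replace(2, 'j')): offset=3, physical=[A,B,C,D,i,j,g,H,I], logical=[D,i,j,g,H,I,A,B,C]
After op 6 (rotate(-3)): offset=0, physical=[A,B,C,D,i,j,g,H,I], logical=[A,B,C,D,i,j,g,H,I]
After op 7 (rotate(+3)): offset=3, physical=[A,B,C,D,i,j,g,H,I], logical=[D,i,j,g,H,I,A,B,C]
After op 8 (rotate(-1)): offset=2, physical=[A,B,C,D,i,j,g,H,I], logical=[C,D,i,j,g,H,I,A,B]
After op 9 (rotate(-2)): offset=0, physical=[A,B,C,D,i,j,g,H,I], logical=[A,B,C,D,i,j,g,H,I]
After op 10 (rotate(+3)): offset=3, physical=[A,B,C,D,i,j,g,H,I], logical=[D,i,j,g,H,I,A,B,C]
After op 11 (swap(2, 1)): offset=3, physical=[A,B,C,D,j,i,g,H,I], logical=[D,j,i,g,H,I,A,B,C]

Answer: B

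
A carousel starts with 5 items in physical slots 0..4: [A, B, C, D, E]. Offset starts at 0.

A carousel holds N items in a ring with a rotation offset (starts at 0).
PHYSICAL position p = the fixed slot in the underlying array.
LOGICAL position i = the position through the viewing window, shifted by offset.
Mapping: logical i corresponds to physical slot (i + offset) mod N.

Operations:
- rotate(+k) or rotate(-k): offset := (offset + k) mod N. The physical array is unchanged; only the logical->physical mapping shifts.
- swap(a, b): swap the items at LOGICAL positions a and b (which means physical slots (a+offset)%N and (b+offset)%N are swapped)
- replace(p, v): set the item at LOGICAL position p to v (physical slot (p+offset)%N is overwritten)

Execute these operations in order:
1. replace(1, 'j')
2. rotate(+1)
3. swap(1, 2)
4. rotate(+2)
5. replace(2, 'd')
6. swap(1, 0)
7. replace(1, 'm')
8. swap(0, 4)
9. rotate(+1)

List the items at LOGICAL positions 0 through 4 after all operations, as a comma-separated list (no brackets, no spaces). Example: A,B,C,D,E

Answer: m,d,j,E,D

Derivation:
After op 1 (replace(1, 'j')): offset=0, physical=[A,j,C,D,E], logical=[A,j,C,D,E]
After op 2 (rotate(+1)): offset=1, physical=[A,j,C,D,E], logical=[j,C,D,E,A]
After op 3 (swap(1, 2)): offset=1, physical=[A,j,D,C,E], logical=[j,D,C,E,A]
After op 4 (rotate(+2)): offset=3, physical=[A,j,D,C,E], logical=[C,E,A,j,D]
After op 5 (replace(2, 'd')): offset=3, physical=[d,j,D,C,E], logical=[C,E,d,j,D]
After op 6 (swap(1, 0)): offset=3, physical=[d,j,D,E,C], logical=[E,C,d,j,D]
After op 7 (replace(1, 'm')): offset=3, physical=[d,j,D,E,m], logical=[E,m,d,j,D]
After op 8 (swap(0, 4)): offset=3, physical=[d,j,E,D,m], logical=[D,m,d,j,E]
After op 9 (rotate(+1)): offset=4, physical=[d,j,E,D,m], logical=[m,d,j,E,D]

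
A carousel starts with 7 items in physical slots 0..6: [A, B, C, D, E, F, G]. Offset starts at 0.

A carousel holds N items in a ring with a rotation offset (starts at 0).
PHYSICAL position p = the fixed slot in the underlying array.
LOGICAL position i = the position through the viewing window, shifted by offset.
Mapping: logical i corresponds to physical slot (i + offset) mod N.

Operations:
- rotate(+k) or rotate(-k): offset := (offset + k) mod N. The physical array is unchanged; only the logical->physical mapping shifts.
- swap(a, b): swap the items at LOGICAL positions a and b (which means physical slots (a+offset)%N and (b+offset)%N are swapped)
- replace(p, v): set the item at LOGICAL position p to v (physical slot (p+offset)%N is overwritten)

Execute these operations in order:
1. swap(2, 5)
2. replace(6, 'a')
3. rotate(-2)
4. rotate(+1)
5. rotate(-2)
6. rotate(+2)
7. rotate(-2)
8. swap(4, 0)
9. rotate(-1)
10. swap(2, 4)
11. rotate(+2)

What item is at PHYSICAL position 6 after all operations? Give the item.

Answer: a

Derivation:
After op 1 (swap(2, 5)): offset=0, physical=[A,B,F,D,E,C,G], logical=[A,B,F,D,E,C,G]
After op 2 (replace(6, 'a')): offset=0, physical=[A,B,F,D,E,C,a], logical=[A,B,F,D,E,C,a]
After op 3 (rotate(-2)): offset=5, physical=[A,B,F,D,E,C,a], logical=[C,a,A,B,F,D,E]
After op 4 (rotate(+1)): offset=6, physical=[A,B,F,D,E,C,a], logical=[a,A,B,F,D,E,C]
After op 5 (rotate(-2)): offset=4, physical=[A,B,F,D,E,C,a], logical=[E,C,a,A,B,F,D]
After op 6 (rotate(+2)): offset=6, physical=[A,B,F,D,E,C,a], logical=[a,A,B,F,D,E,C]
After op 7 (rotate(-2)): offset=4, physical=[A,B,F,D,E,C,a], logical=[E,C,a,A,B,F,D]
After op 8 (swap(4, 0)): offset=4, physical=[A,E,F,D,B,C,a], logical=[B,C,a,A,E,F,D]
After op 9 (rotate(-1)): offset=3, physical=[A,E,F,D,B,C,a], logical=[D,B,C,a,A,E,F]
After op 10 (swap(2, 4)): offset=3, physical=[C,E,F,D,B,A,a], logical=[D,B,A,a,C,E,F]
After op 11 (rotate(+2)): offset=5, physical=[C,E,F,D,B,A,a], logical=[A,a,C,E,F,D,B]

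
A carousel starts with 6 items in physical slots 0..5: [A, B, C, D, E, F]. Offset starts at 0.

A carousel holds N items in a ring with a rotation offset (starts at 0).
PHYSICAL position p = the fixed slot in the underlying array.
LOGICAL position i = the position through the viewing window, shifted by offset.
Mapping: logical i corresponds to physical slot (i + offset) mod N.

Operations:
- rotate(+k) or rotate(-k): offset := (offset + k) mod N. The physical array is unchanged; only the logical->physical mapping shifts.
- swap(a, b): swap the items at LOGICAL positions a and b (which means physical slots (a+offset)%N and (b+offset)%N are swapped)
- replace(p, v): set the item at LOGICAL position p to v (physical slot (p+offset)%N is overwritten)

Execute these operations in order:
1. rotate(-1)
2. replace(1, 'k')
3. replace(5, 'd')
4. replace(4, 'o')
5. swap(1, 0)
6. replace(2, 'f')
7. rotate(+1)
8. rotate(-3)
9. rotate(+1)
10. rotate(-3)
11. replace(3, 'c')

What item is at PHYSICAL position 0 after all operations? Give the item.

After op 1 (rotate(-1)): offset=5, physical=[A,B,C,D,E,F], logical=[F,A,B,C,D,E]
After op 2 (replace(1, 'k')): offset=5, physical=[k,B,C,D,E,F], logical=[F,k,B,C,D,E]
After op 3 (replace(5, 'd')): offset=5, physical=[k,B,C,D,d,F], logical=[F,k,B,C,D,d]
After op 4 (replace(4, 'o')): offset=5, physical=[k,B,C,o,d,F], logical=[F,k,B,C,o,d]
After op 5 (swap(1, 0)): offset=5, physical=[F,B,C,o,d,k], logical=[k,F,B,C,o,d]
After op 6 (replace(2, 'f')): offset=5, physical=[F,f,C,o,d,k], logical=[k,F,f,C,o,d]
After op 7 (rotate(+1)): offset=0, physical=[F,f,C,o,d,k], logical=[F,f,C,o,d,k]
After op 8 (rotate(-3)): offset=3, physical=[F,f,C,o,d,k], logical=[o,d,k,F,f,C]
After op 9 (rotate(+1)): offset=4, physical=[F,f,C,o,d,k], logical=[d,k,F,f,C,o]
After op 10 (rotate(-3)): offset=1, physical=[F,f,C,o,d,k], logical=[f,C,o,d,k,F]
After op 11 (replace(3, 'c')): offset=1, physical=[F,f,C,o,c,k], logical=[f,C,o,c,k,F]

Answer: F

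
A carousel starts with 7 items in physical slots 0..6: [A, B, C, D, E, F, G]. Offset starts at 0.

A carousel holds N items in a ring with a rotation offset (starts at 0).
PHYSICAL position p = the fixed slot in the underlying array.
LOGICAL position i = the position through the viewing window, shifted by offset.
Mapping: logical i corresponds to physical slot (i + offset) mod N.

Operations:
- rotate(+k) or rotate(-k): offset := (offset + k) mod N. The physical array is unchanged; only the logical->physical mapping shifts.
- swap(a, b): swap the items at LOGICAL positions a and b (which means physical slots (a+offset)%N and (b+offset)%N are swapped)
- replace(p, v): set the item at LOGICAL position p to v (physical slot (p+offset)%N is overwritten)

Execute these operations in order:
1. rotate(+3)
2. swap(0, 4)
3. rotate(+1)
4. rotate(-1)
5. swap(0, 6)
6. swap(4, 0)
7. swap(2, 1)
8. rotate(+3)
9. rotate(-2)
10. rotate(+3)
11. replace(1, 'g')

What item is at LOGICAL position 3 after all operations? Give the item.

Answer: D

Derivation:
After op 1 (rotate(+3)): offset=3, physical=[A,B,C,D,E,F,G], logical=[D,E,F,G,A,B,C]
After op 2 (swap(0, 4)): offset=3, physical=[D,B,C,A,E,F,G], logical=[A,E,F,G,D,B,C]
After op 3 (rotate(+1)): offset=4, physical=[D,B,C,A,E,F,G], logical=[E,F,G,D,B,C,A]
After op 4 (rotate(-1)): offset=3, physical=[D,B,C,A,E,F,G], logical=[A,E,F,G,D,B,C]
After op 5 (swap(0, 6)): offset=3, physical=[D,B,A,C,E,F,G], logical=[C,E,F,G,D,B,A]
After op 6 (swap(4, 0)): offset=3, physical=[C,B,A,D,E,F,G], logical=[D,E,F,G,C,B,A]
After op 7 (swap(2, 1)): offset=3, physical=[C,B,A,D,F,E,G], logical=[D,F,E,G,C,B,A]
After op 8 (rotate(+3)): offset=6, physical=[C,B,A,D,F,E,G], logical=[G,C,B,A,D,F,E]
After op 9 (rotate(-2)): offset=4, physical=[C,B,A,D,F,E,G], logical=[F,E,G,C,B,A,D]
After op 10 (rotate(+3)): offset=0, physical=[C,B,A,D,F,E,G], logical=[C,B,A,D,F,E,G]
After op 11 (replace(1, 'g')): offset=0, physical=[C,g,A,D,F,E,G], logical=[C,g,A,D,F,E,G]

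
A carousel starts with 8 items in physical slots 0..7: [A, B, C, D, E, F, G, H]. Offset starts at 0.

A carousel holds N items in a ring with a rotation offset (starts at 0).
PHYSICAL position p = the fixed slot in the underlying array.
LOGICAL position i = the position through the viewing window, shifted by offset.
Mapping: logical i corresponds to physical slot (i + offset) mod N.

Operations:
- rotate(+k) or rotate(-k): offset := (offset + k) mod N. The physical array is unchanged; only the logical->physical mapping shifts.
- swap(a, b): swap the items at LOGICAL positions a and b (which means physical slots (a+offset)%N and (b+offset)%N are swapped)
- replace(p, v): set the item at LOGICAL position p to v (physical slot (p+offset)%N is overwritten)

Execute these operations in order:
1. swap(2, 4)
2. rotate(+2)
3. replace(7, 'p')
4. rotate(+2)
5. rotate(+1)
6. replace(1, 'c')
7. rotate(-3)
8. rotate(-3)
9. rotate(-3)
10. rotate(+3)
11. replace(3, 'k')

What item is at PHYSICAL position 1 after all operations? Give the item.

After op 1 (swap(2, 4)): offset=0, physical=[A,B,E,D,C,F,G,H], logical=[A,B,E,D,C,F,G,H]
After op 2 (rotate(+2)): offset=2, physical=[A,B,E,D,C,F,G,H], logical=[E,D,C,F,G,H,A,B]
After op 3 (replace(7, 'p')): offset=2, physical=[A,p,E,D,C,F,G,H], logical=[E,D,C,F,G,H,A,p]
After op 4 (rotate(+2)): offset=4, physical=[A,p,E,D,C,F,G,H], logical=[C,F,G,H,A,p,E,D]
After op 5 (rotate(+1)): offset=5, physical=[A,p,E,D,C,F,G,H], logical=[F,G,H,A,p,E,D,C]
After op 6 (replace(1, 'c')): offset=5, physical=[A,p,E,D,C,F,c,H], logical=[F,c,H,A,p,E,D,C]
After op 7 (rotate(-3)): offset=2, physical=[A,p,E,D,C,F,c,H], logical=[E,D,C,F,c,H,A,p]
After op 8 (rotate(-3)): offset=7, physical=[A,p,E,D,C,F,c,H], logical=[H,A,p,E,D,C,F,c]
After op 9 (rotate(-3)): offset=4, physical=[A,p,E,D,C,F,c,H], logical=[C,F,c,H,A,p,E,D]
After op 10 (rotate(+3)): offset=7, physical=[A,p,E,D,C,F,c,H], logical=[H,A,p,E,D,C,F,c]
After op 11 (replace(3, 'k')): offset=7, physical=[A,p,k,D,C,F,c,H], logical=[H,A,p,k,D,C,F,c]

Answer: p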